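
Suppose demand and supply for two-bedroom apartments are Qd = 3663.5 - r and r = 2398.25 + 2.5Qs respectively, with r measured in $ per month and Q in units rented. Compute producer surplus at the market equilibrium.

In direct form, Qs = -959.3 + 0.4r.
Set Qd = Qs: 3663.5 - r = -959.3 + 0.4r, so 4622.8 = 1.4r and r* = 3302.
Plugging r* into demand: Q* = 3663.5 - 3302 = 361.5.
Supply choke price (Qs = 0): r = 2398.25. Producer surplus = ½ × (3302 - 2398.25) × 361.5 = 163352.8125.

Producer surplus = 163352.8125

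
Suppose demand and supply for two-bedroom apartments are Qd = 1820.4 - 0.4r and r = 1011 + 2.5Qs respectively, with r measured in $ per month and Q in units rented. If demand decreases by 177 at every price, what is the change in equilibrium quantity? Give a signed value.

Rewriting in direct form: Qs = -404.4 + 0.4r.
Set Qd = Qs: 1820.4 - 0.4r = -404.4 + 0.4r, so 2224.8 = 0.8r and r* = 2781.
From the demand curve, Q* = 1820.4 - 0.4(2781) = 708.
After the shift, demand is Qd = 1643.4 - 0.4r.
Re-solving, 0.8r = 2047.8 gives r = 2559.75 and Q = 619.5.
ΔQ = 619.5 - 708 = -88.5.

ΔQ = -88.5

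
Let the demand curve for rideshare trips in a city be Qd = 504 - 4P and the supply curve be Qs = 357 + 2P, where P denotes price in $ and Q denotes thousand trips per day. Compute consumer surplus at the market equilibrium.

The market clears where 504 - 4P = 357 + 2P. Rearranging, 6P = 147, hence P* = 24.5.
Plugging P* into demand: Q* = 504 - 4(24.5) = 406.
Demand choke price (Qd = 0): P = 504/4 = 126. Consumer surplus = ½ × (126 - 24.5) × 406 = 20604.5.

Consumer surplus = 20604.5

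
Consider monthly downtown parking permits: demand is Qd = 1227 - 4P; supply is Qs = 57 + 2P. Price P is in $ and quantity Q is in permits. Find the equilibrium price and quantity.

Equating demand and supply, 1227 - 4P = 57 + 2P gives 6P = 1170, so P* = 195.
Then Q* = 1227 - 4(195) = 447.

P* = 195, Q* = 447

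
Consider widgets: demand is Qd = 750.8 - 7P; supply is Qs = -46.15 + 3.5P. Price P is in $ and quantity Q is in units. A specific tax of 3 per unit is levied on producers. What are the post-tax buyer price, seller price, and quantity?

P_b = 76.9, P_s = 73.9, Q = 212.5

With a tax of 3 on producers, they supply based on the net price P_s = P_b - 3, so Qs = -56.65 + 3.5P_b.
Set Qd = Qs: 750.8 - 7P_b = -56.65 + 3.5P_b, so 807.45 = 10.5P_b and P_b = 76.9.
Then P_s = 76.9 - 3 = 73.9 and Q = 750.8 - 7(76.9) = 212.5.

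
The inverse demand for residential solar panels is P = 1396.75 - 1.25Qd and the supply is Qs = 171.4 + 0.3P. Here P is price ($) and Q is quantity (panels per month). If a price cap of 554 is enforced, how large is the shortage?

Rewriting in direct form: Qd = 1117.4 - 0.8P.
At P = 554: Qd = 674.2 and Qs = 337.6.
Shortage = Qd - Qs = 674.2 - 337.6 = 336.6.

Shortage = 336.6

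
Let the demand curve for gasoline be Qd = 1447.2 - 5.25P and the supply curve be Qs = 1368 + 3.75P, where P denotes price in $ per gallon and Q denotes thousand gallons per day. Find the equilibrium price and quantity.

P* = 8.8, Q* = 1401

Equating demand and supply, 1447.2 - 5.25P = 1368 + 3.75P gives 9P = 79.2, so P* = 8.8.
Substitute back: Q* = 1447.2 - 5.25(8.8) = 1401.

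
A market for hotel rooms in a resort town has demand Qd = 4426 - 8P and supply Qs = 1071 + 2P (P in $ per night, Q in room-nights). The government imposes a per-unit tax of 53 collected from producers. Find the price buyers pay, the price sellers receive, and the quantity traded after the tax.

P_b = 346.1, P_s = 293.1, Q = 1657.2

Producers keep P_s = P_b - 53 per unit, so supply in terms of the buyer price is Qs = 965 + 2P_b.
Equate demand and the shifted supply: 4426 - 8P_b = 965 + 2P_b, giving 10P_b = 3461, so P_b = 346.1.
So P_s = 293.1 and the quantity traded is Q = 4426 - 8(346.1) = 1657.2.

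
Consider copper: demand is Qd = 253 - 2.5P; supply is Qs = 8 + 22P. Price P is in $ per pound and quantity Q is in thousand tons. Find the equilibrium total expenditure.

Total expenditure = 2280

At equilibrium Qd = Qs, so 253 - 2.5P = 8 + 22P; collecting terms, 245 = 24.5P and P* = 10.
From the demand curve, Q* = 253 - 2.5(10) = 228.
Total expenditure = P* × Q* = 10 × 228 = 2280.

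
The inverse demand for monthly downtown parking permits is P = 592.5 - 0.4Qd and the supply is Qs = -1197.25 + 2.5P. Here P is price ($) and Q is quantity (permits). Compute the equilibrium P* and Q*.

P* = 535.7, Q* = 142

Solving each curve for Q: Qd = 1481.25 - 2.5P.
Set Qd = Qs: 1481.25 - 2.5P = -1197.25 + 2.5P, so 2678.5 = 5P and P* = 535.7.
Then Q* = 1481.25 - 2.5(535.7) = 142.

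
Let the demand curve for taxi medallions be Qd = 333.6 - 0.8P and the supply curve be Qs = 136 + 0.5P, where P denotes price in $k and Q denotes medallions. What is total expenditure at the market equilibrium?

Total expenditure = 32224

At equilibrium Qd = Qs, so 333.6 - 0.8P = 136 + 0.5P; collecting terms, 197.6 = 1.3P and P* = 152.
Plugging P* into demand: Q* = 333.6 - 0.8(152) = 212.
Total expenditure = P* × Q* = 152 × 212 = 32224.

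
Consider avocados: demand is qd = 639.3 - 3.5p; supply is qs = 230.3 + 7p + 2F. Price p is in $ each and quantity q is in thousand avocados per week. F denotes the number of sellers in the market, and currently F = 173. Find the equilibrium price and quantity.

With F = 173, supply is qs = 576.3 + 7p.
The market clears where 639.3 - 3.5p = 576.3 + 7p. Rearranging, 10.5p = 63, hence p* = 6.
From the demand curve, q* = 639.3 - 3.5(6) = 618.3.

p* = 6, q* = 618.3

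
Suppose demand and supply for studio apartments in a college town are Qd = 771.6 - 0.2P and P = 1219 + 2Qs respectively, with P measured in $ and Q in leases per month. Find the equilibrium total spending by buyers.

Total spending by buyers = 743821

Solving each curve for Q: Qs = -609.5 + 0.5P.
Equating demand and supply, 771.6 - 0.2P = -609.5 + 0.5P gives 0.7P = 1381.1, so P* = 1973.
Plugging P* into demand: Q* = 771.6 - 0.2(1973) = 377.
Total spending by buyers = P* × Q* = 1973 × 377 = 743821.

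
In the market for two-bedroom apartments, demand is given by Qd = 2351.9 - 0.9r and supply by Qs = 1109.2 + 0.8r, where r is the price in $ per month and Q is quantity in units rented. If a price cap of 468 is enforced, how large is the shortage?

With r fixed at 468, quantity demanded is 1930.7 and quantity supplied is 1483.6.
Shortage = Qd - Qs = 1930.7 - 1483.6 = 447.1.

Shortage = 447.1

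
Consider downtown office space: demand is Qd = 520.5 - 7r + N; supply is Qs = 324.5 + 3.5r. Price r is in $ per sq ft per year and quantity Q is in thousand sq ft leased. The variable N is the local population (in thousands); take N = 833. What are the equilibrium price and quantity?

r* = 98, Q* = 667.5

With N = 833, demand is Qd = 1353.5 - 7r.
At equilibrium Qd = Qs, so 1353.5 - 7r = 324.5 + 3.5r; collecting terms, 1029 = 10.5r and r* = 98.
Plugging r* into demand: Q* = 1353.5 - 7(98) = 667.5.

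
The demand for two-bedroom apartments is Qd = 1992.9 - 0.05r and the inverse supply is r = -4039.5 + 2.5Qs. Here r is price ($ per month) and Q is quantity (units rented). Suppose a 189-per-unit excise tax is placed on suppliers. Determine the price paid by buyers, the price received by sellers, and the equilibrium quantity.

In direct form, Qs = 1615.8 + 0.4r.
The tax drives a wedge r_b - r_s = 189. Substituting r_s = r_b - 189 into supply: Qs = 1540.2 + 0.4r_b.
Market clearing requires 1992.9 - 0.05r_b = 1540.2 + 0.4r_b; hence 452.7 = 0.45r_b and r_b = 1006.
So r_s = 817 and the quantity traded is Q = 1992.9 - 0.05(1006) = 1942.6.

r_b = 1006, r_s = 817, Q = 1942.6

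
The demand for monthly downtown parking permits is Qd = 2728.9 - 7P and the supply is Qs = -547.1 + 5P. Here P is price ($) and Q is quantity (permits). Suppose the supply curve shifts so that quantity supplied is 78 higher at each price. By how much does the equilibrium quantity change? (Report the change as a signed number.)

At equilibrium Qd = Qs, so 2728.9 - 7P = -547.1 + 5P; collecting terms, 3276 = 12P and P* = 273.
From the demand curve, Q* = 2728.9 - 7(273) = 817.9.
After the shift, supply is Qs = -469.1 + 5P.
Re-solving, 12P = 3198 gives P = 266.5 and Q = 863.4.
ΔQ = 863.4 - 817.9 = 45.5.

ΔQ = 45.5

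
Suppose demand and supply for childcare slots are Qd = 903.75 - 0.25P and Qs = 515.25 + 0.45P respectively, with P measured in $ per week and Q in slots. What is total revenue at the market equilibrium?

Total revenue = 424575

At equilibrium Qd = Qs, so 903.75 - 0.25P = 515.25 + 0.45P; collecting terms, 388.5 = 0.7P and P* = 555.
Plugging P* into demand: Q* = 903.75 - 0.25(555) = 765.
Total revenue = P* × Q* = 555 × 765 = 424575.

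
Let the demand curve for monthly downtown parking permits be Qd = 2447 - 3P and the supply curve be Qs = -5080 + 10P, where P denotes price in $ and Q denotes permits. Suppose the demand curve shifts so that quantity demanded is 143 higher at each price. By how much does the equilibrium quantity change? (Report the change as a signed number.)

ΔQ = 110

The market clears where 2447 - 3P = -5080 + 10P. Rearranging, 13P = 7527, hence P* = 579.
Plugging P* into demand: Q* = 2447 - 3(579) = 710.
After the shift, demand is Qd = 2590 - 3P.
The new intersection has 7670 = 13P, i.e. P = 590, Q = 820.
ΔQ = 820 - 710 = 110.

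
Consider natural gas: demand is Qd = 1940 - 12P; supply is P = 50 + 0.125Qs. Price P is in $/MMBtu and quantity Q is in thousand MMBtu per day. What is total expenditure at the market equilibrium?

Total expenditure = 62712

Inverting to quantity form: Qs = -400 + 8P.
The market clears where 1940 - 12P = -400 + 8P. Rearranging, 20P = 2340, hence P* = 117.
Plugging P* into demand: Q* = 1940 - 12(117) = 536.
Total expenditure = P* × Q* = 117 × 536 = 62712.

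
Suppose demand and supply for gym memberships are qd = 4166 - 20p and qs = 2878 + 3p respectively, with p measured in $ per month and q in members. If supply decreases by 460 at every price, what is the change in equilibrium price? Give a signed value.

Equating demand and supply, 4166 - 20p = 2878 + 3p gives 23p = 1288, so p* = 56.
From the demand curve, q* = 4166 - 20(56) = 3046.
After the shift, supply is qs = 2418 + 3p.
Re-solving, 23p = 1748 gives p = 76 and q = 2646.
Δp = 76 - 56 = 20.

Δp = 20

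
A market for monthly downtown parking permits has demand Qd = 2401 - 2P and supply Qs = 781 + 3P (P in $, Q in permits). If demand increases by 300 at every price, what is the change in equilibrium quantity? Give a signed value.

ΔQ = 180

Equating demand and supply, 2401 - 2P = 781 + 3P gives 5P = 1620, so P* = 324.
Then Q* = 2401 - 2(324) = 1753.
After the shift, demand is Qd = 2701 - 2P.
New equilibrium: 1920 = 5P, so P = 384 and Q = 1933.
ΔQ = 1933 - 1753 = 180.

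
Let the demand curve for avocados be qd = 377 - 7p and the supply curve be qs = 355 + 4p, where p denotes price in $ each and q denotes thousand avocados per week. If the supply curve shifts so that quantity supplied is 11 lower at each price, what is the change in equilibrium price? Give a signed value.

The market clears where 377 - 7p = 355 + 4p. Rearranging, 11p = 22, hence p* = 2.
Substitute back: q* = 377 - 7(2) = 363.
After the shift, supply is qs = 344 + 4p.
The new intersection has 33 = 11p, i.e. p = 3, q = 356.
Δp = 3 - 2 = 1.

Δp = 1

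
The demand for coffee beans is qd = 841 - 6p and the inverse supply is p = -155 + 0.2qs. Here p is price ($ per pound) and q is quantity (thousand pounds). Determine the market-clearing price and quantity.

Inverting to quantity form: qs = 775 + 5p.
Set qd = qs: 841 - 6p = 775 + 5p, so 66 = 11p and p* = 6.
Plugging p* into demand: q* = 841 - 6(6) = 805.

p* = 6, q* = 805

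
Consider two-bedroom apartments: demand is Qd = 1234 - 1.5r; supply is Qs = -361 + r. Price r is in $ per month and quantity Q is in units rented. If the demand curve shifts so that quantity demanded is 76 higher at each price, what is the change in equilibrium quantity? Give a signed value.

The market clears where 1234 - 1.5r = -361 + r. Rearranging, 2.5r = 1595, hence r* = 638.
Then Q* = 1234 - 1.5(638) = 277.
After the shift, demand is Qd = 1310 - 1.5r.
New equilibrium: 1671 = 2.5r, so r = 668.4 and Q = 307.4.
ΔQ = 307.4 - 277 = 30.4.

ΔQ = 30.4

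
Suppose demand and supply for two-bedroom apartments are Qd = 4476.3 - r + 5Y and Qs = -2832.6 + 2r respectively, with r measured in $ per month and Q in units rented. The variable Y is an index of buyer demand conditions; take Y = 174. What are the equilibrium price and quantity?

With Y = 174, demand is Qd = 5346.3 - r.
Set Qd = Qs: 5346.3 - r = -2832.6 + 2r, so 8178.9 = 3r and r* = 2726.3.
Plugging r* into demand: Q* = 5346.3 - 2726.3 = 2620.

r* = 2726.3, Q* = 2620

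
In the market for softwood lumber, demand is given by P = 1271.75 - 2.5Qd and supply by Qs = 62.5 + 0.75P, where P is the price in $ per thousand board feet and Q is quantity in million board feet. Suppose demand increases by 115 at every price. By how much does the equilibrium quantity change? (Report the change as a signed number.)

ΔQ = 75

Inverting to quantity form: Qd = 508.7 - 0.4P.
The market clears where 508.7 - 0.4P = 62.5 + 0.75P. Rearranging, 1.15P = 446.2, hence P* = 388.
From the demand curve, Q* = 508.7 - 0.4(388) = 353.5.
After the shift, demand is Qd = 623.7 - 0.4P.
Re-solving, 1.15P = 561.2 gives P = 488 and Q = 428.5.
ΔQ = 428.5 - 353.5 = 75.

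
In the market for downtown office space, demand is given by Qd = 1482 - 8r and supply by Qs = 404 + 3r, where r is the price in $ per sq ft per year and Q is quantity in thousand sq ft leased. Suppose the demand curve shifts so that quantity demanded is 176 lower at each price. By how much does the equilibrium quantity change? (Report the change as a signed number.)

ΔQ = -48

Equating demand and supply, 1482 - 8r = 404 + 3r gives 11r = 1078, so r* = 98.
Plugging r* into demand: Q* = 1482 - 8(98) = 698.
After the shift, demand is Qd = 1306 - 8r.
New equilibrium: 902 = 11r, so r = 82 and Q = 650.
ΔQ = 650 - 698 = -48.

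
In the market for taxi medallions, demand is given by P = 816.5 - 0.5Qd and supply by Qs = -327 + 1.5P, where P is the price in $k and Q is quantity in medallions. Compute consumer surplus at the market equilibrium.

Consumer surplus = 65792.25

Rewriting in direct form: Qd = 1633 - 2P.
Equating demand and supply, 1633 - 2P = -327 + 1.5P gives 3.5P = 1960, so P* = 560.
From the demand curve, Q* = 1633 - 2(560) = 513.
Demand choke price (Qd = 0): P = 1633/2 = 816.5. Consumer surplus = ½ × (816.5 - 560) × 513 = 65792.25.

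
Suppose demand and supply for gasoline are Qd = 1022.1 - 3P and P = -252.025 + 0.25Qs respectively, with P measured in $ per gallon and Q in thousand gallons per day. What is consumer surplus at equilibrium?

Rewriting in direct form: Qs = 1008.1 + 4P.
Set Qd = Qs: 1022.1 - 3P = 1008.1 + 4P, so 14 = 7P and P* = 2.
Then Q* = 1022.1 - 3(2) = 1016.1.
Demand choke price (Qd = 0): P = 1022.1/3 = 340.7. Consumer surplus = ½ × (340.7 - 2) × 1016.1 = 172076.535.

Consumer surplus = 172076.535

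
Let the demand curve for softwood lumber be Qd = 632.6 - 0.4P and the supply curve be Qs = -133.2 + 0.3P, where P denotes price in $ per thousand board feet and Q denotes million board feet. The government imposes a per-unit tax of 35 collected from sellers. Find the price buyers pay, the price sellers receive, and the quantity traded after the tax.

P_b = 1109, P_s = 1074, Q = 189

Sellers keep P_s = P_b - 35 per unit, so supply in terms of the buyer price is Qs = -143.7 + 0.3P_b.
Set Qd = Qs: 632.6 - 0.4P_b = -143.7 + 0.3P_b, so 776.3 = 0.7P_b and P_b = 1109.
Then P_s = 1109 - 35 = 1074 and Q = 632.6 - 0.4(1109) = 189.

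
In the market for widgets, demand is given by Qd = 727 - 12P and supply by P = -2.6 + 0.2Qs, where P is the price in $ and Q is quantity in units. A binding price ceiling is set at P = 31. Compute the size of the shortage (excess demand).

Shortage = 187

In direct form, Qs = 13 + 5P.
With P fixed at 31, quantity demanded is 355 and quantity supplied is 168.
Shortage = Qd - Qs = 355 - 168 = 187.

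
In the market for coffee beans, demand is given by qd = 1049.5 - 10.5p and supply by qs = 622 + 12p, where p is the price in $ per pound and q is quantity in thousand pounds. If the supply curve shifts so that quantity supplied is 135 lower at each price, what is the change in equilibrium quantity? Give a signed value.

The market clears where 1049.5 - 10.5p = 622 + 12p. Rearranging, 22.5p = 427.5, hence p* = 19.
Substitute back: q* = 1049.5 - 10.5(19) = 850.
After the shift, supply is qs = 487 + 12p.
Re-solving, 22.5p = 562.5 gives p = 25 and q = 787.
Δq = 787 - 850 = -63.

Δq = -63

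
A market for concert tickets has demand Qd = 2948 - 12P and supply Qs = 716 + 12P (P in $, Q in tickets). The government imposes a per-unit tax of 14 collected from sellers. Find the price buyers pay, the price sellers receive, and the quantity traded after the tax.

Sellers keep P_s = P_b - 14 per unit, so supply in terms of the buyer price is Qs = 548 + 12P_b.
Set Qd = Qs: 2948 - 12P_b = 548 + 12P_b, so 2400 = 24P_b and P_b = 100.
Then P_s = 100 - 14 = 86 and Q = 2948 - 12(100) = 1748.

P_b = 100, P_s = 86, Q = 1748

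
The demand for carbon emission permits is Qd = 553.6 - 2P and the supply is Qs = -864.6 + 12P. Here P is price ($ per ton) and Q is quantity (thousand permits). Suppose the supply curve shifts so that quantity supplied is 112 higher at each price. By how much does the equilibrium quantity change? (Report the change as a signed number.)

Equating demand and supply, 553.6 - 2P = -864.6 + 12P gives 14P = 1418.2, so P* = 101.3.
Then Q* = 553.6 - 2(101.3) = 351.
After the shift, supply is Qs = -752.6 + 12P.
New equilibrium: 1306.2 = 14P, so P = 93.3 and Q = 367.
ΔQ = 367 - 351 = 16.

ΔQ = 16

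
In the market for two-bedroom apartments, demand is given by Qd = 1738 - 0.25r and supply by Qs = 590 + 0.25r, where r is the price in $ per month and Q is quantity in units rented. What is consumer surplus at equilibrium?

Equating demand and supply, 1738 - 0.25r = 590 + 0.25r gives 0.5r = 1148, so r* = 2296.
Substitute back: Q* = 1738 - 0.25(2296) = 1164.
Demand choke price (Qd = 0): r = 1738/0.25 = 6952. Consumer surplus = ½ × (6952 - 2296) × 1164 = 2709792.

Consumer surplus = 2709792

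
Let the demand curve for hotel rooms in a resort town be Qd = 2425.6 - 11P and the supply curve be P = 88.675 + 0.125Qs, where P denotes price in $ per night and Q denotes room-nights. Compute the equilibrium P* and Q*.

P* = 165, Q* = 610.6

In direct form, Qs = -709.4 + 8P.
At equilibrium Qd = Qs, so 2425.6 - 11P = -709.4 + 8P; collecting terms, 3135 = 19P and P* = 165.
Substitute back: Q* = 2425.6 - 11(165) = 610.6.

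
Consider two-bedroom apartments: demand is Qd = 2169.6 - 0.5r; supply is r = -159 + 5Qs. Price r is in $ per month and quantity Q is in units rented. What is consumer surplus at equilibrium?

Consumer surplus = 412934.76

Solving each curve for Q: Qs = 31.8 + 0.2r.
Set Qd = Qs: 2169.6 - 0.5r = 31.8 + 0.2r, so 2137.8 = 0.7r and r* = 3054.
Substitute back: Q* = 2169.6 - 0.5(3054) = 642.6.
Demand choke price (Qd = 0): r = 2169.6/0.5 = 4339.2. Consumer surplus = ½ × (4339.2 - 3054) × 642.6 = 412934.76.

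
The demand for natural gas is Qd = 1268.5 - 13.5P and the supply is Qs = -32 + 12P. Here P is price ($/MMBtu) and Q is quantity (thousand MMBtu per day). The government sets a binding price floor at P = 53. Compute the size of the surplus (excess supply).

Surplus = 51

At P = 53: Qd = 553 and Qs = 604.
Surplus = Qs - Qd = 604 - 553 = 51.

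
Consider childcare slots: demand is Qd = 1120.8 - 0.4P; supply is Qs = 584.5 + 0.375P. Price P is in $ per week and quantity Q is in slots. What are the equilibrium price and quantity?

The market clears where 1120.8 - 0.4P = 584.5 + 0.375P. Rearranging, 0.775P = 536.3, hence P* = 692.
Substitute back: Q* = 1120.8 - 0.4(692) = 844.

P* = 692, Q* = 844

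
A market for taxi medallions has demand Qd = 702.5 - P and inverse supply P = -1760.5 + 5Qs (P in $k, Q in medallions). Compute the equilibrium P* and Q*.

P* = 292, Q* = 410.5

Inverting to quantity form: Qs = 352.1 + 0.2P.
At equilibrium Qd = Qs, so 702.5 - P = 352.1 + 0.2P; collecting terms, 350.4 = 1.2P and P* = 292.
Plugging P* into demand: Q* = 702.5 - 292 = 410.5.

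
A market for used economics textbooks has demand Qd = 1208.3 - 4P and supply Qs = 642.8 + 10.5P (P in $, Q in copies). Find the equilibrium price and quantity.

Set Qd = Qs: 1208.3 - 4P = 642.8 + 10.5P, so 565.5 = 14.5P and P* = 39.
Then Q* = 1208.3 - 4(39) = 1052.3.

P* = 39, Q* = 1052.3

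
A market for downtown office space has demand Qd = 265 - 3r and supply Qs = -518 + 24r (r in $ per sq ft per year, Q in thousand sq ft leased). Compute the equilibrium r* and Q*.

At equilibrium Qd = Qs, so 265 - 3r = -518 + 24r; collecting terms, 783 = 27r and r* = 29.
Plugging r* into demand: Q* = 265 - 3(29) = 178.

r* = 29, Q* = 178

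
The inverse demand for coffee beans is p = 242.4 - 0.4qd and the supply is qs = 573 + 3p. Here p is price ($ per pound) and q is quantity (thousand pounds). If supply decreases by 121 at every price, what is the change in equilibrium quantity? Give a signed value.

Inverting to quantity form: qd = 606 - 2.5p.
The market clears where 606 - 2.5p = 573 + 3p. Rearranging, 5.5p = 33, hence p* = 6.
Substitute back: q* = 606 - 2.5(6) = 591.
After the shift, supply is qs = 452 + 3p.
The new intersection has 154 = 5.5p, i.e. p = 28, q = 536.
Δq = 536 - 591 = -55.

Δq = -55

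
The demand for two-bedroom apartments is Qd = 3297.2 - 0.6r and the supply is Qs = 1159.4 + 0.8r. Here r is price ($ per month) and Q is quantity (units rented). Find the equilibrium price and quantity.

r* = 1527, Q* = 2381

Set Qd = Qs: 3297.2 - 0.6r = 1159.4 + 0.8r, so 2137.8 = 1.4r and r* = 1527.
Substitute back: Q* = 3297.2 - 0.6(1527) = 2381.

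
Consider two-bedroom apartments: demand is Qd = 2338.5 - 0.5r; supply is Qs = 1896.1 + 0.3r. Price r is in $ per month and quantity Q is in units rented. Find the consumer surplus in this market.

Consumer surplus = 4251844

The market clears where 2338.5 - 0.5r = 1896.1 + 0.3r. Rearranging, 0.8r = 442.4, hence r* = 553.
Substitute back: Q* = 2338.5 - 0.5(553) = 2062.
Demand choke price (Qd = 0): r = 2338.5/0.5 = 4677. Consumer surplus = ½ × (4677 - 553) × 2062 = 4251844.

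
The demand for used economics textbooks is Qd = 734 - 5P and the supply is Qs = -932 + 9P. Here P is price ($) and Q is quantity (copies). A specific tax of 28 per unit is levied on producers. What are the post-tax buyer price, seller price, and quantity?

P_b = 137, P_s = 109, Q = 49

The tax drives a wedge P_b - P_s = 28. Substituting P_s = P_b - 28 into supply: Qs = -1184 + 9P_b.
Set Qd = Qs: 734 - 5P_b = -1184 + 9P_b, so 1918 = 14P_b and P_b = 137.
Then P_s = 137 - 28 = 109 and Q = 734 - 5(137) = 49.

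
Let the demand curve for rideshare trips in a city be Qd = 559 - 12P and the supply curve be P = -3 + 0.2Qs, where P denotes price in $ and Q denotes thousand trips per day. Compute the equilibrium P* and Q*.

P* = 32, Q* = 175

In direct form, Qs = 15 + 5P.
The market clears where 559 - 12P = 15 + 5P. Rearranging, 17P = 544, hence P* = 32.
Plugging P* into demand: Q* = 559 - 12(32) = 175.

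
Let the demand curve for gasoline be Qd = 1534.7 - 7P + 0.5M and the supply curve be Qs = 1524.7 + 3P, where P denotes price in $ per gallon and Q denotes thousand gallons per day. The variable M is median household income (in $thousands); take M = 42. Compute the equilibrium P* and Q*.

With M = 42, demand is Qd = 1555.7 - 7P.
Equating demand and supply, 1555.7 - 7P = 1524.7 + 3P gives 10P = 31, so P* = 3.1.
Then Q* = 1555.7 - 7(3.1) = 1534.

P* = 3.1, Q* = 1534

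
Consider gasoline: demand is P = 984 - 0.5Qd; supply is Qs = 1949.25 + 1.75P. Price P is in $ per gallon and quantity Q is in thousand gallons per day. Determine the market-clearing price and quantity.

P* = 5, Q* = 1958

Rewriting in direct form: Qd = 1968 - 2P.
Set Qd = Qs: 1968 - 2P = 1949.25 + 1.75P, so 18.75 = 3.75P and P* = 5.
Substitute back: Q* = 1968 - 2(5) = 1958.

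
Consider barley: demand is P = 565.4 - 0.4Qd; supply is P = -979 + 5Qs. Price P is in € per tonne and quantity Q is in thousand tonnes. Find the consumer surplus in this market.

Consumer surplus = 16359.2

Rewriting in direct form: Qd = 1413.5 - 2.5P and Qs = 195.8 + 0.2P.
Set Qd = Qs: 1413.5 - 2.5P = 195.8 + 0.2P, so 1217.7 = 2.7P and P* = 451.
Plugging P* into demand: Q* = 1413.5 - 2.5(451) = 286.
Demand choke price (Qd = 0): P = 1413.5/2.5 = 565.4. Consumer surplus = ½ × (565.4 - 451) × 286 = 16359.2.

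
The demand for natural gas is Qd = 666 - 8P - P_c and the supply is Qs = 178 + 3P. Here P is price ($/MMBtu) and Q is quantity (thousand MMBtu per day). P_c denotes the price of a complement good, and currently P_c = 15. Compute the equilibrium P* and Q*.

P* = 43, Q* = 307

With P_c = 15, demand is Qd = 651 - 8P.
Equating demand and supply, 651 - 8P = 178 + 3P gives 11P = 473, so P* = 43.
Substitute back: Q* = 651 - 8(43) = 307.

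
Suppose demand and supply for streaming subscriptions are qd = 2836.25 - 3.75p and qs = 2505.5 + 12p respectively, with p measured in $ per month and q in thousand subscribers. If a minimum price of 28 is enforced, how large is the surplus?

With p fixed at 28, quantity demanded is 2731.25 and quantity supplied is 2841.5.
Surplus = qs - qd = 2841.5 - 2731.25 = 110.25.

Surplus = 110.25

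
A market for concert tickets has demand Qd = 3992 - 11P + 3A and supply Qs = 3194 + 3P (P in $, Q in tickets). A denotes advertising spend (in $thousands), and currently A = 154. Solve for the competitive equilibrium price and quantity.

P* = 90, Q* = 3464

With A = 154, demand is Qd = 4454 - 11P.
The market clears where 4454 - 11P = 3194 + 3P. Rearranging, 14P = 1260, hence P* = 90.
Then Q* = 4454 - 11(90) = 3464.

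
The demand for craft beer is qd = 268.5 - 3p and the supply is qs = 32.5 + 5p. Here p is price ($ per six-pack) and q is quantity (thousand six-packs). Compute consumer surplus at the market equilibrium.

At equilibrium qd = qs, so 268.5 - 3p = 32.5 + 5p; collecting terms, 236 = 8p and p* = 29.5.
Plugging p* into demand: q* = 268.5 - 3(29.5) = 180.
Demand choke price (qd = 0): p = 268.5/3 = 89.5. Consumer surplus = ½ × (89.5 - 29.5) × 180 = 5400.

Consumer surplus = 5400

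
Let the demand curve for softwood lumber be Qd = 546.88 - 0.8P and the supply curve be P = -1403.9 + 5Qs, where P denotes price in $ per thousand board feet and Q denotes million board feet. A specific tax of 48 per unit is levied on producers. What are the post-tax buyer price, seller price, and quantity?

P_b = 275.7, P_s = 227.7, Q = 326.32

In direct form, Qs = 280.78 + 0.2P.
With a tax of 48 on producers, they supply based on the net price P_s = P_b - 48, so Qs = 271.18 + 0.2P_b.
Market clearing requires 546.88 - 0.8P_b = 271.18 + 0.2P_b; hence 275.7 = P_b and P_b = 275.7.
Then P_s = 275.7 - 48 = 227.7 and Q = 546.88 - 0.8(275.7) = 326.32.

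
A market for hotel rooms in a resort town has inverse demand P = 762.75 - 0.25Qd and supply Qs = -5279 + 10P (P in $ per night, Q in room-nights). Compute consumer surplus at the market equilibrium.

Rewriting in direct form: Qd = 3051 - 4P.
Set Qd = Qs: 3051 - 4P = -5279 + 10P, so 8330 = 14P and P* = 595.
Substitute back: Q* = 3051 - 4(595) = 671.
Demand choke price (Qd = 0): P = 3051/4 = 762.75. Consumer surplus = ½ × (762.75 - 595) × 671 = 56280.125.

Consumer surplus = 56280.125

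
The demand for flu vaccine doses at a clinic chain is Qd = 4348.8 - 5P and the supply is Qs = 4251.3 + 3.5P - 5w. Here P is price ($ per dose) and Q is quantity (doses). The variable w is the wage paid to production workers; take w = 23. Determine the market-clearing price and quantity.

With w = 23, supply is Qs = 4136.3 + 3.5P.
Set Qd = Qs: 4348.8 - 5P = 4136.3 + 3.5P, so 212.5 = 8.5P and P* = 25.
Then Q* = 4348.8 - 5(25) = 4223.8.

P* = 25, Q* = 4223.8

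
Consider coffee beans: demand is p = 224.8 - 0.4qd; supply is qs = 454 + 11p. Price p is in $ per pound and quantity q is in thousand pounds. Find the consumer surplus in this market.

Consumer surplus = 58752.8

Solving each curve for q: qd = 562 - 2.5p.
At equilibrium qd = qs, so 562 - 2.5p = 454 + 11p; collecting terms, 108 = 13.5p and p* = 8.
Plugging p* into demand: q* = 562 - 2.5(8) = 542.
Demand choke price (qd = 0): p = 562/2.5 = 224.8. Consumer surplus = ½ × (224.8 - 8) × 542 = 58752.8.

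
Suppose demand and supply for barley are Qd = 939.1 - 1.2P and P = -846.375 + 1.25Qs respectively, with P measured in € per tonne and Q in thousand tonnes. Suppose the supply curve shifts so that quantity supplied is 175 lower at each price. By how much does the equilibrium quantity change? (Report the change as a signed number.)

ΔQ = -105

Rewriting in direct form: Qs = 677.1 + 0.8P.
The market clears where 939.1 - 1.2P = 677.1 + 0.8P. Rearranging, 2P = 262, hence P* = 131.
Substitute back: Q* = 939.1 - 1.2(131) = 781.9.
After the shift, supply is Qs = 502.1 + 0.8P.
Re-solving, 2P = 437 gives P = 218.5 and Q = 676.9.
ΔQ = 676.9 - 781.9 = -105.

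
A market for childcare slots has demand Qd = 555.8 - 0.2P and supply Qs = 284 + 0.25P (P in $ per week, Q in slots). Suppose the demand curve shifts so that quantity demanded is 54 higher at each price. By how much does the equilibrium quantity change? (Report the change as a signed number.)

ΔQ = 30

Set Qd = Qs: 555.8 - 0.2P = 284 + 0.25P, so 271.8 = 0.45P and P* = 604.
Substitute back: Q* = 555.8 - 0.2(604) = 435.
After the shift, demand is Qd = 609.8 - 0.2P.
The new intersection has 325.8 = 0.45P, i.e. P = 724, Q = 465.
ΔQ = 465 - 435 = 30.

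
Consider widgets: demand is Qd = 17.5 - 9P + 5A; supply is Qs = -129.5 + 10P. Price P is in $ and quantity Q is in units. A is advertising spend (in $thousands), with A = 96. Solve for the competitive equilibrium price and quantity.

With A = 96, demand is Qd = 497.5 - 9P.
The market clears where 497.5 - 9P = -129.5 + 10P. Rearranging, 19P = 627, hence P* = 33.
From the demand curve, Q* = 497.5 - 9(33) = 200.5.

P* = 33, Q* = 200.5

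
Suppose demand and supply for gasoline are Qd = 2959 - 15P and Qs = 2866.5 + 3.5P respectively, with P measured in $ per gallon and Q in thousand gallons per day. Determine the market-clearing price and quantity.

At equilibrium Qd = Qs, so 2959 - 15P = 2866.5 + 3.5P; collecting terms, 92.5 = 18.5P and P* = 5.
Plugging P* into demand: Q* = 2959 - 15(5) = 2884.

P* = 5, Q* = 2884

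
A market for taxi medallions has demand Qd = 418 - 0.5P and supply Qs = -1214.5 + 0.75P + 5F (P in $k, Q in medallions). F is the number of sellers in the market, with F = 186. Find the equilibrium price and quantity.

With F = 186, supply is Qs = -284.5 + 0.75P.
Set Qd = Qs: 418 - 0.5P = -284.5 + 0.75P, so 702.5 = 1.25P and P* = 562.
Then Q* = 418 - 0.5(562) = 137.

P* = 562, Q* = 137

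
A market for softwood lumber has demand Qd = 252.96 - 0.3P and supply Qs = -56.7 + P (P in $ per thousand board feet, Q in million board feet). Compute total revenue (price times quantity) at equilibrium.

Total revenue = 43233.3

Equating demand and supply, 252.96 - 0.3P = -56.7 + P gives 1.3P = 309.66, so P* = 238.2.
Substitute back: Q* = 252.96 - 0.3(238.2) = 181.5.
Total revenue = P* × Q* = 238.2 × 181.5 = 43233.3.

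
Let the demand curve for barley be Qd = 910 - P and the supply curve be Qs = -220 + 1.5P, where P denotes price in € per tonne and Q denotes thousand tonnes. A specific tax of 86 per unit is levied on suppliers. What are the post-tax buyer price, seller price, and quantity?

With a tax of 86 on suppliers, they supply based on the net price P_s = P_b - 86, so Qs = -349 + 1.5P_b.
Equate demand and the shifted supply: 910 - P_b = -349 + 1.5P_b, giving 2.5P_b = 1259, so P_b = 503.6.
Then P_s = 503.6 - 86 = 417.6 and Q = 910 - 503.6 = 406.4.

P_b = 503.6, P_s = 417.6, Q = 406.4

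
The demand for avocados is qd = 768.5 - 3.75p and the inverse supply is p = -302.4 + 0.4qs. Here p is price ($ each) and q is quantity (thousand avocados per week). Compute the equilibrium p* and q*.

p* = 2, q* = 761

Inverting to quantity form: qs = 756 + 2.5p.
Set qd = qs: 768.5 - 3.75p = 756 + 2.5p, so 12.5 = 6.25p and p* = 2.
Plugging p* into demand: q* = 768.5 - 3.75(2) = 761.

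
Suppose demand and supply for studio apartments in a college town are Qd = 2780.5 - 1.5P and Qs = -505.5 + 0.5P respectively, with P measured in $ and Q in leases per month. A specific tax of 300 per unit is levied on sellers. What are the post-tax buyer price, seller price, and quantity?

P_b = 1718, P_s = 1418, Q = 203.5

With a tax of 300 on sellers, they supply based on the net price P_s = P_b - 300, so Qs = -655.5 + 0.5P_b.
Equate demand and the shifted supply: 2780.5 - 1.5P_b = -655.5 + 0.5P_b, giving 2P_b = 3436, so P_b = 1718.
So P_s = 1418 and the quantity traded is Q = 2780.5 - 1.5(1718) = 203.5.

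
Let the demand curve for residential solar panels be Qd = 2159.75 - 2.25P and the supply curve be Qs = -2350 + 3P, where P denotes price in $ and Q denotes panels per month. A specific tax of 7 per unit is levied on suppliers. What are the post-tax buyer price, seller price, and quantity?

The tax drives a wedge P_b - P_s = 7. Substituting P_s = P_b - 7 into supply: Qs = -2371 + 3P_b.
Set Qd = Qs: 2159.75 - 2.25P_b = -2371 + 3P_b, so 4530.75 = 5.25P_b and P_b = 863.
So P_s = 856 and the quantity traded is Q = 2159.75 - 2.25(863) = 218.

P_b = 863, P_s = 856, Q = 218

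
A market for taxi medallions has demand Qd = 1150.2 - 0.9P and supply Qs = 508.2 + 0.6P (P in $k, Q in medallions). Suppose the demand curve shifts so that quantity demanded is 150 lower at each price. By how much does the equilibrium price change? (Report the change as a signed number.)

ΔP = -100

Set Qd = Qs: 1150.2 - 0.9P = 508.2 + 0.6P, so 642 = 1.5P and P* = 428.
Plugging P* into demand: Q* = 1150.2 - 0.9(428) = 765.
After the shift, demand is Qd = 1000.2 - 0.9P.
New equilibrium: 492 = 1.5P, so P = 328 and Q = 705.
ΔP = 328 - 428 = -100.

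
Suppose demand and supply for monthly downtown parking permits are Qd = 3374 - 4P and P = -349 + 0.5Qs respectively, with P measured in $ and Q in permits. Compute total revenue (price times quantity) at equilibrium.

In direct form, Qs = 698 + 2P.
At equilibrium Qd = Qs, so 3374 - 4P = 698 + 2P; collecting terms, 2676 = 6P and P* = 446.
Plugging P* into demand: Q* = 3374 - 4(446) = 1590.
Total revenue = P* × Q* = 446 × 1590 = 709140.

Total revenue = 709140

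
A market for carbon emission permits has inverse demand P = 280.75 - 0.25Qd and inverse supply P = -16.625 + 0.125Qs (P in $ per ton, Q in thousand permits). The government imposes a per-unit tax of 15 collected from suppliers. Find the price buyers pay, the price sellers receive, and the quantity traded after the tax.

Inverting to quantity form: Qd = 1123 - 4P and Qs = 133 + 8P.
With a tax of 15 on suppliers, they supply based on the net price P_s = P_b - 15, so Qs = 13 + 8P_b.
Market clearing requires 1123 - 4P_b = 13 + 8P_b; hence 1110 = 12P_b and P_b = 92.5.
So P_s = 77.5 and the quantity traded is Q = 1123 - 4(92.5) = 753.

P_b = 92.5, P_s = 77.5, Q = 753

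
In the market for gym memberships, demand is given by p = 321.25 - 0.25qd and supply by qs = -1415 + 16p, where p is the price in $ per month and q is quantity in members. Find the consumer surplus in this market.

Consumer surplus = 69378.125

Solving each curve for q: qd = 1285 - 4p.
At equilibrium qd = qs, so 1285 - 4p = -1415 + 16p; collecting terms, 2700 = 20p and p* = 135.
Then q* = 1285 - 4(135) = 745.
Demand choke price (qd = 0): p = 1285/4 = 321.25. Consumer surplus = ½ × (321.25 - 135) × 745 = 69378.125.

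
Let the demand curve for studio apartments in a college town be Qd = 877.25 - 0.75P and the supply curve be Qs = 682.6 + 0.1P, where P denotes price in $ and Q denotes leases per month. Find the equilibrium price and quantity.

P* = 229, Q* = 705.5

Set Qd = Qs: 877.25 - 0.75P = 682.6 + 0.1P, so 194.65 = 0.85P and P* = 229.
Then Q* = 877.25 - 0.75(229) = 705.5.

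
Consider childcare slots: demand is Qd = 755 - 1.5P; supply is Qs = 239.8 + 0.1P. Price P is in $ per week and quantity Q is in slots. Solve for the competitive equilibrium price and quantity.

P* = 322, Q* = 272

Equating demand and supply, 755 - 1.5P = 239.8 + 0.1P gives 1.6P = 515.2, so P* = 322.
Plugging P* into demand: Q* = 755 - 1.5(322) = 272.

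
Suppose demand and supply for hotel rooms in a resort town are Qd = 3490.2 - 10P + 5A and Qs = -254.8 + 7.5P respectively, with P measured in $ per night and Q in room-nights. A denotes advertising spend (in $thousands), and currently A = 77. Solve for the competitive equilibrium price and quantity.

P* = 236, Q* = 1515.2

With A = 77, demand is Qd = 3875.2 - 10P.
The market clears where 3875.2 - 10P = -254.8 + 7.5P. Rearranging, 17.5P = 4130, hence P* = 236.
From the demand curve, Q* = 3875.2 - 10(236) = 1515.2.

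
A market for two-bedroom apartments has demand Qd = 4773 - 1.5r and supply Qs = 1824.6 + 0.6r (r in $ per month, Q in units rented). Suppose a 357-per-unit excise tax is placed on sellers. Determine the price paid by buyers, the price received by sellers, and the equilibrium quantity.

r_b = 1506, r_s = 1149, Q = 2514

With a tax of 357 on sellers, they supply based on the net price r_s = r_b - 357, so Qs = 1610.4 + 0.6r_b.
Set Qd = Qs: 4773 - 1.5r_b = 1610.4 + 0.6r_b, so 3162.6 = 2.1r_b and r_b = 1506.
So r_s = 1149 and the quantity traded is Q = 4773 - 1.5(1506) = 2514.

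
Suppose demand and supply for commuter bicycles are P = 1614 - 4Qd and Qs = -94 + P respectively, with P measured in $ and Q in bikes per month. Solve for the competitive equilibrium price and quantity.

P* = 398, Q* = 304

Inverting to quantity form: Qd = 403.5 - 0.25P.
Equating demand and supply, 403.5 - 0.25P = -94 + P gives 1.25P = 497.5, so P* = 398.
Then Q* = 403.5 - 0.25(398) = 304.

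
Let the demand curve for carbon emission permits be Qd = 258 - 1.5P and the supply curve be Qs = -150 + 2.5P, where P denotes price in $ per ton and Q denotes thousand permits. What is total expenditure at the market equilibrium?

At equilibrium Qd = Qs, so 258 - 1.5P = -150 + 2.5P; collecting terms, 408 = 4P and P* = 102.
Plugging P* into demand: Q* = 258 - 1.5(102) = 105.
Total expenditure = P* × Q* = 102 × 105 = 10710.

Total expenditure = 10710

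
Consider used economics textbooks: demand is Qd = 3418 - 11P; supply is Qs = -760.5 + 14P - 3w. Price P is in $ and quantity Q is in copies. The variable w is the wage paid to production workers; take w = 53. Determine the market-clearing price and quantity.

With w = 53, supply is Qs = -919.5 + 14P.
Equating demand and supply, 3418 - 11P = -919.5 + 14P gives 25P = 4337.5, so P* = 173.5.
Plugging P* into demand: Q* = 3418 - 11(173.5) = 1509.5.

P* = 173.5, Q* = 1509.5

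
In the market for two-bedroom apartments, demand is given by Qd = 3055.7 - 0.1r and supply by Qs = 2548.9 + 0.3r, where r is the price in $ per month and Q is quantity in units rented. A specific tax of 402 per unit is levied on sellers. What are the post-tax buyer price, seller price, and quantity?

r_b = 1568.5, r_s = 1166.5, Q = 2898.85

Sellers keep r_s = r_b - 402 per unit, so supply in terms of the buyer price is Qs = 2428.3 + 0.3r_b.
Set Qd = Qs: 3055.7 - 0.1r_b = 2428.3 + 0.3r_b, so 627.4 = 0.4r_b and r_b = 1568.5.
Then r_s = 1568.5 - 402 = 1166.5 and Q = 3055.7 - 0.1(1568.5) = 2898.85.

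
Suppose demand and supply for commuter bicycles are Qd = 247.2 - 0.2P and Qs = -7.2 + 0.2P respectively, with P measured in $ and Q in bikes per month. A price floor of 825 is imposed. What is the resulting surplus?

With P fixed at 825, quantity demanded is 82.2 and quantity supplied is 157.8.
Surplus = Qs - Qd = 157.8 - 82.2 = 75.6.

Surplus = 75.6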